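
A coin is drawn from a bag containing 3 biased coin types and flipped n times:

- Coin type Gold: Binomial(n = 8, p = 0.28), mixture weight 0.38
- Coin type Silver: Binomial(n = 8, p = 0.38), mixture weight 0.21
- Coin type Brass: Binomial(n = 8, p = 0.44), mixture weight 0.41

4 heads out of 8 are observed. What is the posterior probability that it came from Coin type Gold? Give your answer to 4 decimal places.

0.2253

The responsibility of component k is π_k f_k(x) divided by Σ_j π_j f_j(x).
Binomial probabilities:
  f_Gold = 0.115627
  f_Silver = 0.215675
  f_Brass = 0.258024
Prior × likelihood for each component:
  π_Gold·f_Gold = 0.38 × 0.115627 = 0.0439384
  π_Silver·f_Silver = 0.21 × 0.215675 = 0.0452917
  π_Brass·f_Brass = 0.41 × 0.258024 = 0.10579
Evidence: 0.0439384 + 0.0452917 + 0.10579 = 0.19502
Responsibility of Coin type Gold: 0.0439384 / 0.19502 ≈ 0.2253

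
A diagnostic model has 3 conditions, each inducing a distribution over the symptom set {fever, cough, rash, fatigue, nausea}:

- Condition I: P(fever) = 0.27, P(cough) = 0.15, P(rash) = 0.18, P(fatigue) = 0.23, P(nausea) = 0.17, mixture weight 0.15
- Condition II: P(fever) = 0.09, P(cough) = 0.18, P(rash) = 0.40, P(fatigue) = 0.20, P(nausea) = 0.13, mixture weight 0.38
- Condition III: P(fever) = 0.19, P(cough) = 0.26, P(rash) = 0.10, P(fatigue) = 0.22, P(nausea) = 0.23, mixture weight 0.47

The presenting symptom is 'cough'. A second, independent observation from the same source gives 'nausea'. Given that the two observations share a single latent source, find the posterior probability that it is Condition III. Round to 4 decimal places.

By Bayes' theorem, P(k | x) = P(Z=k) f_k(x) / Σ_j P(Z=j) f_j(x).
Since both observations come from the same component, the likelihood for component k is f_k(x₁)·f_k(x₂).
  f_I = [0.15] × [0.17] = 0.0255
  f_II = [0.18] × [0.13] = 0.0234
  f_III = [0.26] × [0.23] = 0.0598
Weight by the priors:
  P(Z=I)·f_I = 0.15 × 0.0255 = 0.003825
  P(Z=II)·f_II = 0.38 × 0.0234 = 0.008892
  P(Z=III)·f_III = 0.47 × 0.0598 = 0.028106
Normaliser: 0.003825 + 0.008892 + 0.028106 = 0.040823
P(Condition III | x) ≈ 0.6885

0.6885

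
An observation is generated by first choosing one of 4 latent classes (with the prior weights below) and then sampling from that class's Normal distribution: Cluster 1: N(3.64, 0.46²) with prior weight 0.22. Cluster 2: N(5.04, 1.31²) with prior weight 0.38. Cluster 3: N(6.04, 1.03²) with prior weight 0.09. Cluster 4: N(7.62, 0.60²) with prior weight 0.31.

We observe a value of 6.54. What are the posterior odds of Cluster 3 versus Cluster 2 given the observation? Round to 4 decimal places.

The posterior odds equal the prior odds times the likelihood ratio: (π_i/π_j)·(f_i(x)/f_j(x)).
Evaluate each component's likelihood at the observed value:
  L_1 = 2.03085e-09
  L_2 = 0.158101
  L_3 = 0.344272
  L_4 = 0.131584
0.0309845 / 0.0600783 ≈ 0.5157

0.5157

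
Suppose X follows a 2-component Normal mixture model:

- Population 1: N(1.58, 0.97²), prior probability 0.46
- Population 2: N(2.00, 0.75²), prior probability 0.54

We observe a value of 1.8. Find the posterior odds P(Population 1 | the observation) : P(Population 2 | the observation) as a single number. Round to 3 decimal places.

0.665

The posterior odds equal the prior odds times the likelihood ratio: (π_i/π_j)·(f_i(x)/f_j(x)).
Evaluate each component's likelihood at the observed value:
  p_1 = 0.400837
  p_2 = 0.513342
Posterior odds = (π_1·p_1) / (π_2·p_2) = (0.46·0.400837) / (0.54·0.513342) = 0.184385 / 0.277205 ≈ 0.665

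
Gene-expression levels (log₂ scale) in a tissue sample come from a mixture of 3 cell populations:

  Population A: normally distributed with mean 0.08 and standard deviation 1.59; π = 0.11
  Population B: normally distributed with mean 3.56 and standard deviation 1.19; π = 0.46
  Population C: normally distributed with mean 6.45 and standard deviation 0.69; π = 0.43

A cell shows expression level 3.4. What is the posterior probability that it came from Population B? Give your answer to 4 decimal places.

P(component k | x) = π_k·f_k(x) / marginal(x), where marginal(x) = Σ_j π_j·f_j(x).
Component likelihoods at x = 3.4:
  L_A = (1/(1.59·√(2π)))·exp(−(3.4−0.08)²/(2·1.59²)) = 0.250907·exp(-2.17998) = 0.0283636
  L_B = (1/(1.19·√(2π)))·exp(−(3.4−3.56)²/(2·1.19²)) = 0.335246·exp(-0.00904) = 0.332229
  L_C = (1/(0.69·√(2π)))·exp(−(3.4−6.45)²/(2·0.69²)) = 0.578177·exp(-9.76948) = 3.30544e-05
Weight by the priors:
  π_A·L_A = 0.11 × 0.0283636 = 0.00311999
  π_B·L_B = 0.46 × 0.332229 = 0.152825
  π_C·L_C = 0.43 × 3.30544e-05 = 1.42134e-05
Marginal: 0.00311999 + 0.152825 + 1.42134e-05 = 0.15596
P(Population B | x) = 0.152825 / 0.15596 ≈ 0.9799

0.9799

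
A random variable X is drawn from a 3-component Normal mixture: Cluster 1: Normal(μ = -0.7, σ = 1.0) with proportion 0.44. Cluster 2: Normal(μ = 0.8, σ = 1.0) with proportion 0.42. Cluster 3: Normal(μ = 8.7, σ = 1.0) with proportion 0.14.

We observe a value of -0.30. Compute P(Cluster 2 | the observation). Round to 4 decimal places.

0.3609

Apply Bayes' rule: the posterior for each component is proportional to its prior times its likelihood at x.
Normal densities:
  L_1 = (1/(1.0·√(2π)))·exp(−(-0.30−-0.7)²/(2·1.0²)) = 0.398942·exp(-0.08000) = 0.36827
  L_2 = (1/(1.0·√(2π)))·exp(−(-0.30−0.8)²/(2·1.0²)) = 0.398942·exp(-0.60500) = 0.217852
  L_3 = (1/(1.0·√(2π)))·exp(−(-0.30−8.7)²/(2·1.0²)) = 0.398942·exp(-40.50000) = 1.02798e-18
Multiply by the mixture weights:
  P(Z=1)·L_1 = 0.44 × 0.36827 = 0.162039
  P(Z=2)·L_2 = 0.42 × 0.217852 = 0.0914979
  P(Z=3)·L_3 = 0.14 × 1.02798e-18 = 1.43917e-19
Evidence: 0.162039 + 0.0914979 + 1.43917e-19 = 0.253537
P(Cluster 2 | data) = 0.0914979 / 0.253537 ≈ 0.3609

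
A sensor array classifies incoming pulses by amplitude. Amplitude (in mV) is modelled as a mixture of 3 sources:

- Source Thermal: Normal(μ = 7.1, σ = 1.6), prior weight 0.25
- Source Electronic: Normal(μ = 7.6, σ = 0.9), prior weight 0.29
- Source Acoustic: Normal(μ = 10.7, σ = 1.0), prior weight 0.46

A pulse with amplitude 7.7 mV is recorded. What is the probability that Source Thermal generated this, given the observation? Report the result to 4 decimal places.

Apply Bayes' rule: the posterior for each component is proportional to its prior times its likelihood at x.
Component likelihoods at x = 7.7 mV:
  L_Thermal = 0.232409
  L_Electronic = 0.440541
  L_Acoustic = 0.00443185
Multiply by the mixture weights:
  P(Z=Thermal)·L_Thermal = 0.25 × 0.232409 = 0.0581024
  P(Z=Electronic)·L_Electronic = 0.29 × 0.440541 = 0.127757
  P(Z=Acoustic)·L_Acoustic = 0.46 × 0.00443185 = 0.00203865
Denominator: 0.0581024 + 0.127757 + 0.00203865 = 0.187898
P(Source Thermal | 7.7 mV) = 0.0581024 / 0.187898 ≈ 0.3092

0.3092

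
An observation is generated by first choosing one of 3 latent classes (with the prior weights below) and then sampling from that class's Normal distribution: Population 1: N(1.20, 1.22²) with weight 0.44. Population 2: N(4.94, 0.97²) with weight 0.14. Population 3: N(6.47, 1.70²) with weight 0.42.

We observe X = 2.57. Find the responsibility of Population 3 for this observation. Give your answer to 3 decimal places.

0.082

P(component k | x) = P(Z=k)·f_k(x) / marginal(x), where marginal(x) = Σ_j P(Z=j)·f_j(x).
Evaluate each component's likelihood at the observed value:
  p_1 = 0.17407
  p_2 = 0.0207889
  p_3 = 0.0168896
Weight by the priors:
  P(Z=1)·p_1 = 0.44 × 0.17407 = 0.0765907
  P(Z=2)·p_2 = 0.14 × 0.0207889 = 0.00291045
  P(Z=3)·p_3 = 0.42 × 0.0168896 = 0.00709365
Denominator: 0.0765907 + 0.00291045 + 0.00709365 = 0.0865948
So the posterior for Population 3 is 0.00709365 / 0.0865948 ≈ 0.082.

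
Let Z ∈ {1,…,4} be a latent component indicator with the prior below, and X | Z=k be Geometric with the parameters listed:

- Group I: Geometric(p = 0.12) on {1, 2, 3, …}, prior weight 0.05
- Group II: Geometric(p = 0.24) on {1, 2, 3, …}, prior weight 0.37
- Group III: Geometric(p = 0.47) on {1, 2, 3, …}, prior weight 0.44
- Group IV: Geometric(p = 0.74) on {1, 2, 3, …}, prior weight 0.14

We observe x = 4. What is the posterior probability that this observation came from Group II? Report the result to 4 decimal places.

The responsibility of component k is w_k f_k(x) divided by Σ_j w_j f_j(x).
Geometric probabilities:
  L_I = 0.0817766
  L_II = 0.105354
  L_III = 0.0699722
  L_IV = 0.0130062
Prior × likelihood for each component:
  w_I·L_I = 0.05 × 0.0817766 = 0.00408883
  w_II·L_II = 0.37 × 0.105354 = 0.0389811
  w_III·L_III = 0.44 × 0.0699722 = 0.0307878
  w_IV·L_IV = 0.14 × 0.0130062 = 0.00182087
Evidence: 0.00408883 + 0.0389811 + 0.0307878 + 0.00182087 = 0.0756785
P(Group II | x) ≈ 0.5151

0.5151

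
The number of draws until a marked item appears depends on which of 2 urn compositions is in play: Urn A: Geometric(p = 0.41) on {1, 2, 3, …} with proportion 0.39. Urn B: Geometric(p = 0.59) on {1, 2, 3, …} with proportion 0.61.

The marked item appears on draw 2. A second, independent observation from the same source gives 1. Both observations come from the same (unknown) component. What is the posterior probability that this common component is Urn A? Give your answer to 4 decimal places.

0.3076

Apply Bayes' rule: the posterior for each component is proportional to its prior times its likelihood at x.
Since both observations come from the same component, the likelihood for component k is f_k(x₁)·f_k(x₂).
  f_A = [0.2419] × [0.41] = 0.099179
  f_B = [0.2419] × [0.59] = 0.142721
Weight by the priors:
  π_A·f_A = 0.39 × 0.099179 = 0.0386798
  π_B·f_B = 0.61 × 0.142721 = 0.0870598
Denominator: 0.0386798 + 0.0870598 = 0.12574
Responsibility of Urn A: 0.0386798 / 0.12574 ≈ 0.3076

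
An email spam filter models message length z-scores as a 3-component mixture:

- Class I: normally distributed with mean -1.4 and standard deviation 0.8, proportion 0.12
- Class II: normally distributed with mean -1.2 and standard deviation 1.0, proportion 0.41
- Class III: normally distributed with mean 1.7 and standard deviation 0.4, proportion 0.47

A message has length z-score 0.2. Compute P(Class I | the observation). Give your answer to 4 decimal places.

0.1159

Apply Bayes' rule: the posterior for each component is proportional to its prior times its likelihood at x.
Normal densities:
  L_I = (1/(0.8·√(2π)))·exp(−(0.2−-1.4)²/(2·0.8²)) = 0.498678·exp(-2.00000) = 0.0674887
  L_II = (1/(1.0·√(2π)))·exp(−(0.2−-1.2)²/(2·1.0²)) = 0.398942·exp(-0.98000) = 0.149727
  L_III = (1/(0.4·√(2π)))·exp(−(0.2−1.7)²/(2·0.4²)) = 0.997356·exp(-7.03125) = 0.000881489
Prior × likelihood for each component:
  w_I·L_I = 0.12 × 0.0674887 = 0.00809864
  w_II·L_II = 0.41 × 0.149727 = 0.0613883
  w_III·L_III = 0.47 × 0.000881489 = 0.0004143
Denominator: 0.00809864 + 0.0613883 + 0.0004143 = 0.0699012
P(Class I | the observation) = 0.00809864 / 0.0699012 ≈ 0.1159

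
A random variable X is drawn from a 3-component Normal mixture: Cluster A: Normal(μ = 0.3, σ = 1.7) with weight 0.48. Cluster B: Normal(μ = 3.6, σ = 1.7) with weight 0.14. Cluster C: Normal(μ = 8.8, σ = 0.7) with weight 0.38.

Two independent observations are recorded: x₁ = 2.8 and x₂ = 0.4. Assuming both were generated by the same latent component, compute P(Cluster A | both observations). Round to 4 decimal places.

0.8841

The responsibility of component k is π_k f_k(x) divided by Σ_j π_j f_j(x).
Since both observations come from the same component, the likelihood for component k is f_k(x₁)·f_k(x₂).
  f_A = [(1/(1.7·√(2π)))·exp(−(2.8−0.3)²/(2·1.7²)) = 0.234672·exp(-1.08131) = 0.0795888] × [0.234266] = 0.018645
  f_B = [(1/(1.7·√(2π)))·exp(−(2.8−3.6)²/(2·1.7²)) = 0.234672·exp(-0.11073) = 0.210074] × [0.0399074] = 0.00838353
  f_C = [(1/(0.7·√(2π)))·exp(−(2.8−8.8)²/(2·0.7²)) = 0.569918·exp(-36.73469) = 6.3407e-17] × [3.06626e-32] = 1.94422e-48
Prior × likelihood for each component:
  π_A·f_A = 0.48 × 0.018645 = 0.00894959
  π_B·f_B = 0.14 × 0.00838353 = 0.00117369
  π_C·f_C = 0.38 × 1.94422e-48 = 7.38805e-49
Sum: 0.00894959 + 0.00117369 + 7.38805e-49 = 0.0101233
Responsibility of Cluster A: 0.00894959 / 0.0101233 ≈ 0.8841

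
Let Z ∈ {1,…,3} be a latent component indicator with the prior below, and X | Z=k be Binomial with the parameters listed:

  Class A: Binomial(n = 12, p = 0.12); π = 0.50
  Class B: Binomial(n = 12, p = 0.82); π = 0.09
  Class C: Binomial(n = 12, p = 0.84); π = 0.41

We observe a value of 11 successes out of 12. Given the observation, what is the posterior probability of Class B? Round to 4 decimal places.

0.1593

Apply Bayes' rule: the posterior for each component is proportional to its prior times its likelihood at x.
Evaluate each component's likelihood at the observed value:
  L_A = 7.84617e-10
  L_B = 0.243448
  L_C = 0.282081
Prior × likelihood for each component:
  P(Z=A)·L_A = 0.50 × 7.84617e-10 = 3.92308e-10
  P(Z=B)·L_B = 0.09 × 0.243448 = 0.0219103
  P(Z=C)·L_C = 0.41 × 0.282081 = 0.115653
Evidence: 3.92308e-10 + 0.0219103 + 0.115653 = 0.137563
P(Class B | 11 successes out of 12) = 0.0219103 / 0.137563 ≈ 0.1593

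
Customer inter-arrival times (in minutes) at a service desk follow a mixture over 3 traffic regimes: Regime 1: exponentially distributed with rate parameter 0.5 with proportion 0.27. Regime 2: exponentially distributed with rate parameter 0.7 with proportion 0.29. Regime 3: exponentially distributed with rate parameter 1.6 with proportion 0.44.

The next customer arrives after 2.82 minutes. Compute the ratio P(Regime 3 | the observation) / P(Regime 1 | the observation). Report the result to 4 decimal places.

0.2345

The posterior odds equal the prior odds times the likelihood ratio: (π_i/π_j)·(f_i(x)/f_j(x)).
Exponential densities:
  f_1 = 0.122072
  f_2 = 0.0972301
  f_3 = 0.0175624
0.00772745 / 0.0329593 ≈ 0.2345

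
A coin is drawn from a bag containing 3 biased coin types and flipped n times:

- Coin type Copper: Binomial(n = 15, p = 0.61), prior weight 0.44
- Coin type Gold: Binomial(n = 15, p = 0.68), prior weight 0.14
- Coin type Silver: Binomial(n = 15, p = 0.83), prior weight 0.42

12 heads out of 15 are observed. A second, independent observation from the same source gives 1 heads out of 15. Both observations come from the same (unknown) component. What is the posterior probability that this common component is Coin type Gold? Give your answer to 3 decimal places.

0.043

Apply Bayes' rule: the posterior for each component is proportional to its prior times its likelihood at x.
Since both observations come from the same component, the likelihood for component k is f_k(x₁)·f_k(x₂).
  f_Copper = [C(15,12)·0.61^12·0.39^3 = 455·0.00265435·0.059319 = 0.0716413] × [1.72316e-05] = 1.23449e-06
  f_Gold = [C(15,12)·0.68^12·0.32^3 = 455·0.00977478·0.032768 = 0.145736] × [1.2042e-06] = 1.75496e-07
  f_Silver = [C(15,12)·0.83^12·0.17^3 = 455·0.10689·0.004913 = 0.238944] × [2.0963e-10] = 5.00898e-11
Unnormalised posteriors:
  w_Copper·f_Copper = 0.44 × 1.23449e-06 = 5.43177e-07
  w_Gold·f_Gold = 0.14 × 1.75496e-07 = 2.45695e-08
  w_Silver·f_Silver = 0.42 × 5.00898e-11 = 2.10377e-11
Marginal: 5.43177e-07 + 2.45695e-08 + 2.10377e-11 = 5.67768e-07
So the posterior for Coin type Gold is 2.45695e-08 / 5.67768e-07 ≈ 0.043.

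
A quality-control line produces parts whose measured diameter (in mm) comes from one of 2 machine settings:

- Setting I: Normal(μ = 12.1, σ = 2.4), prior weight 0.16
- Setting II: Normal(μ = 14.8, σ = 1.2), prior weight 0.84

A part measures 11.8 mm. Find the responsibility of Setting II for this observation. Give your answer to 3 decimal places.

P(component k | x) = π_k·f_k(x) / marginal(x), where marginal(x) = Σ_j π_j·f_j(x).
Normal densities:
  f_I = (1/(2.4·√(2π)))·exp(−(11.8−12.1)²/(2·2.4²)) = 0.166226·exp(-0.00781) = 0.164932
  f_II = (1/(1.2·√(2π)))·exp(−(11.8−14.8)²/(2·1.2²)) = 0.332452·exp(-3.12500) = 0.0146069
Weight by the priors:
  π_I·f_I = 0.16 × 0.164932 = 0.0263892
  π_II·f_II = 0.84 × 0.0146069 = 0.0122698
Denominator: 0.0263892 + 0.0122698 = 0.038659
Responsibility of Setting II: 0.0122698 / 0.038659 ≈ 0.317

0.317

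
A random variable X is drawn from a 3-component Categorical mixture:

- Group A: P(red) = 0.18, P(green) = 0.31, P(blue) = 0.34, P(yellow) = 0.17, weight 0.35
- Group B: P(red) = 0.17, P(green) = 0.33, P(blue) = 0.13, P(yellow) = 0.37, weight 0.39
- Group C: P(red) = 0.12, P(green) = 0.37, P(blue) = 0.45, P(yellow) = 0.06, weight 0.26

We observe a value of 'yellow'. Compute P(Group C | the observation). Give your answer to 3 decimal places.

0.071

By Bayes' theorem, P(k | x) = w_k f_k(x) / Σ_j w_j f_j(x).
Categorical probabilities:
  L_A = P(yellow | comp) = 0.17
  L_B = P(yellow | comp) = 0.37
  L_C = P(yellow | comp) = 0.06
Prior × likelihood for each component:
  w_A·L_A = 0.35 × 0.17 = 0.0595
  w_B·L_B = 0.39 × 0.37 = 0.1443
  w_C·L_C = 0.26 × 0.06 = 0.0156
Normaliser: 0.0595 + 0.1443 + 0.0156 = 0.2194
Responsibility of Group C: 0.0156 / 0.2194 ≈ 0.071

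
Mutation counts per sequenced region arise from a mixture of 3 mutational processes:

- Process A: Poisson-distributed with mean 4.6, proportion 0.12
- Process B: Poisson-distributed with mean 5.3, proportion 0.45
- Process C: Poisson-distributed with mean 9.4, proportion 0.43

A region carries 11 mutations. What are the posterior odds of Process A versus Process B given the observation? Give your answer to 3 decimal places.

Posterior odds = (w_i f_i(x)) / (w_j f_j(x)); the normalising sum cancels.
Component likelihoods at x = 11 mutations:
  L_A = 0.00491389
  L_B = 0.0115909
  L_C = 0.104926
0.000589667 / 0.00521592 ≈ 0.113

0.113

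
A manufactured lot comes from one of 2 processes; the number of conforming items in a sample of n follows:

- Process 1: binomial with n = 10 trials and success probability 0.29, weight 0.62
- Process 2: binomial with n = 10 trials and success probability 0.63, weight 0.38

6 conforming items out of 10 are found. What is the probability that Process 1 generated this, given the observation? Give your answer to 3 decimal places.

0.174

The responsibility of component k is π_k f_k(x) divided by Σ_j π_j f_j(x).
Binomial probabilities:
  L_1 = C(10,6)·0.29^6·0.71^4 = 210·0.000594823·0.254117 = 0.0317425
  L_2 = C(10,6)·0.63^6·0.37^4 = 210·0.0625235·0.0187416 = 0.246076
Prior × likelihood for each component:
  π_1·L_1 = 0.62 × 0.0317425 = 0.0196803
  π_2·L_2 = 0.38 × 0.246076 = 0.0935089
Evidence: 0.0196803 + 0.0935089 = 0.113189
So the posterior for Process 1 is 0.0196803 / 0.113189 ≈ 0.174.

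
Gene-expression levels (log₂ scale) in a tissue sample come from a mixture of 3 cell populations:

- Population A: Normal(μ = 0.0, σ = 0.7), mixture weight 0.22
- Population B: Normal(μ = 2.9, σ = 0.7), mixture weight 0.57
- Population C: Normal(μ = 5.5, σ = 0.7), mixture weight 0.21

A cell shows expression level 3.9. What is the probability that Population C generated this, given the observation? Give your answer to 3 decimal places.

Apply Bayes' rule: the posterior for each component is proportional to its prior times its likelihood at x.
Component likelihoods at x = 3.9:
  p_A = (1/(0.7·√(2π)))·exp(−(3.9−0.0)²/(2·0.7²)) = 0.569918·exp(-15.52041) = 1.03606e-07
  p_B = (1/(0.7·√(2π)))·exp(−(3.9−2.9)²/(2·0.7²)) = 0.569918·exp(-1.02041) = 0.205426
  p_C = (1/(0.7·√(2π)))·exp(−(3.9−5.5)²/(2·0.7²)) = 0.569918·exp(-2.61224) = 0.0418147
Multiply by the mixture weights:
  π_A·p_A = 0.22 × 1.03606e-07 = 2.27933e-08
  π_B·p_B = 0.57 × 0.205426 = 0.117093
  π_C·p_C = 0.21 × 0.0418147 = 0.00878108
Normaliser: 2.27933e-08 + 0.117093 + 0.00878108 = 0.125874
So the posterior for Population C is 0.00878108 / 0.125874 ≈ 0.070.

0.070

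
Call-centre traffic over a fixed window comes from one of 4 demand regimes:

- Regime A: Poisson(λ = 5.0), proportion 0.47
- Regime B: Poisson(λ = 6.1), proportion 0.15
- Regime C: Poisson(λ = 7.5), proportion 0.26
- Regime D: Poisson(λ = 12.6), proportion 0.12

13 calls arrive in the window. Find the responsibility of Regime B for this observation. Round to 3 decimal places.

By Bayes' theorem, P(k | x) = P(Z=k) f_k(x) / Σ_j P(Z=j) f_j(x).
Component likelihoods at x = 13 calls:
  f_A = e^(−5.0)·5.0^13/13! = 0.00132086
  f_B = e^(−6.1)·6.1^13/13! = 0.00583192
  f_C = e^(−7.5)·7.5^13/13! = 0.0211012
  f_D = e^(−12.6)·12.6^13/13! = 0.109251
Multiply by the mixture weights:
  P(Z=A)·f_A = 0.47 × 0.00132086 = 0.000620805
  P(Z=B)·f_B = 0.15 × 0.00583192 = 0.000874787
  P(Z=C)·f_C = 0.26 × 0.0211012 = 0.00548632
  P(Z=D)·f_D = 0.12 × 0.109251 = 0.0131101
Normaliser: 0.000620805 + 0.000874787 + 0.00548632 + 0.0131101 = 0.0200921
P(Regime B | x) ≈ 0.044

0.044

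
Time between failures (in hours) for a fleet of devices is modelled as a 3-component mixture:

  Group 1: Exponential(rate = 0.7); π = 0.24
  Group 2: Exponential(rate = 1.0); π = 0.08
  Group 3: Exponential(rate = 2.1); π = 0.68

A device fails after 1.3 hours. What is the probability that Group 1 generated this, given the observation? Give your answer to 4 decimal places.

0.3704

By Bayes' theorem, P(k | x) = P(Z=k) f_k(x) / Σ_j P(Z=j) f_j(x).
Exponential densities:
  f_1 = 0.7·e^(−0.7·1.3) = 0.7·e^(−0.9100) = 0.281767
  f_2 = 1.0·e^(−1.0·1.3) = 1.0·e^(−1.3000) = 0.272532
  f_3 = 2.1·e^(−2.1·1.3) = 2.1·e^(−2.7300) = 0.136961
Unnormalised posteriors:
  P(Z=1)·f_1 = 0.24 × 0.281767 = 0.0676241
  P(Z=2)·f_2 = 0.08 × 0.272532 = 0.0218025
  P(Z=3)·f_3 = 0.68 × 0.136961 = 0.0931331
Evidence: 0.0676241 + 0.0218025 + 0.0931331 = 0.18256
P(Group 1 | the observation) ≈ 0.3704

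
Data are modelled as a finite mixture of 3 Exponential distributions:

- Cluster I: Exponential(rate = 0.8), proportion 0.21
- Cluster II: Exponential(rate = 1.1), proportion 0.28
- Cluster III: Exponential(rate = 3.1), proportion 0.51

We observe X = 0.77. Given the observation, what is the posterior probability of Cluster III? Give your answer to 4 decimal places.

0.3948

P(component k | x) = π_k·f_k(x) / marginal(x), where marginal(x) = Σ_j π_j·f_j(x).
Evaluate each component's likelihood at the observed value:
  L_I = 0.43208
  L_II = 0.471569
  L_III = 0.284905
Multiply by the mixture weights:
  π_I·L_I = 0.21 × 0.43208 = 0.0907369
  π_II·L_II = 0.28 × 0.471569 = 0.132039
  π_III·L_III = 0.51 × 0.284905 = 0.145302
Sum: 0.0907369 + 0.132039 + 0.145302 = 0.368078
So the posterior for Cluster III is 0.145302 / 0.368078 ≈ 0.3948.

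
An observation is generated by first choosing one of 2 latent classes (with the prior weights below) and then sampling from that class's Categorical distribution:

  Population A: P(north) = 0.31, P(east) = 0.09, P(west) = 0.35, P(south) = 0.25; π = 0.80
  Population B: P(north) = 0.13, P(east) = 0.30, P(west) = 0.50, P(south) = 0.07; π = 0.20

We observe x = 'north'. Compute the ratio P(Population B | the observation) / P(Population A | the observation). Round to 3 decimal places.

0.105

Only the two components matter; the odds are (π_i f_i(x)) / (π_j f_j(x)).
Evaluate each component's likelihood at the observed value:
  L_A = P(north | comp) = 0.31
  L_B = P(north | comp) = 0.13
0.026 / 0.248 ≈ 0.105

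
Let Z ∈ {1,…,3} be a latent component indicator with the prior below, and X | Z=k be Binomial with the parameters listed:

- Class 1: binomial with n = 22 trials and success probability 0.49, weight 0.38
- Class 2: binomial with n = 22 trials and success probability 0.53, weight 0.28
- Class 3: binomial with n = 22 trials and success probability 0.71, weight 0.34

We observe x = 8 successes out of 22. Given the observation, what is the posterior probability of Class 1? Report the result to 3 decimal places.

The responsibility of component k is π_k f_k(x) divided by Σ_j π_j f_j(x).
Evaluate each component's likelihood at the observed value:
  f_1 = C(22,8)·0.49^8·0.51^14 = 319770·0.00332329·8.05346e-05 = 0.0855833
  f_2 = C(22,8)·0.53^8·0.47^14 = 319770·0.00622597·2.56667e-05 = 0.0510993
  f_3 = C(22,8)·0.71^8·0.29^14 = 319770·0.0645754·2.97558e-08 = 0.000614436
Multiply by the mixture weights:
  π_1·f_1 = 0.38 × 0.0855833 = 0.0325216
  π_2·f_2 = 0.28 × 0.0510993 = 0.0143078
  π_3·f_3 = 0.34 × 0.000614436 = 0.000208908
Normaliser: 0.0325216 + 0.0143078 + 0.000208908 = 0.0470383
Responsibility of Class 1: 0.0325216 / 0.0470383 ≈ 0.691

0.691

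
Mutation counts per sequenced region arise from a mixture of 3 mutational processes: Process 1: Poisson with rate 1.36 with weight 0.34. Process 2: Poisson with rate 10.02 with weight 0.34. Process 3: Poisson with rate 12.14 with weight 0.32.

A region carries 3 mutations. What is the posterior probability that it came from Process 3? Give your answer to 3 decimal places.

Posterior ∝ prior × likelihood, so P(k | x) ∝ w_k f_k(x); normalise over all components.
Component likelihoods at x = 3 mutations:
  p_1 = 0.107603
  p_2 = 0.00746142
  p_3 = 0.00159283
Unnormalised posteriors:
  w_1·p_1 = 0.34 × 0.107603 = 0.0365851
  w_2·p_2 = 0.34 × 0.00746142 = 0.00253688
  w_3·p_3 = 0.32 × 0.00159283 = 0.000509706
Evidence: 0.0365851 + 0.00253688 + 0.000509706 = 0.0396317
So the posterior for Process 3 is 0.000509706 / 0.0396317 ≈ 0.013.

0.013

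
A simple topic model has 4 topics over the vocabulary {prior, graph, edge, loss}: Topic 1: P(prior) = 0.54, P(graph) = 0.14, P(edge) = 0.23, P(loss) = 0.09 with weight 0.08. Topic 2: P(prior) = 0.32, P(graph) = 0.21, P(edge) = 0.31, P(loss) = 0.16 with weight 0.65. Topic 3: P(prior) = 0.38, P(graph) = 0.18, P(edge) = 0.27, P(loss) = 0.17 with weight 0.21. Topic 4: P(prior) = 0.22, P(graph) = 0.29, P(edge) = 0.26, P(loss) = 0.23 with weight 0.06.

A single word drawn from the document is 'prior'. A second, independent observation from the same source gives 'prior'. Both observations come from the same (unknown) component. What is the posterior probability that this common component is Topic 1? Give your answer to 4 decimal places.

0.1895

P(component k | x) = π_k·f_k(x) / marginal(x), where marginal(x) = Σ_j π_j·f_j(x).
Since both observations come from the same component, the likelihood for component k is f_k(x₁)·f_k(x₂).
  L_1 = [0.54] × [0.54] = 0.2916
  L_2 = [0.32] × [0.32] = 0.1024
  L_3 = [0.38] × [0.38] = 0.1444
  L_4 = [0.22] × [0.22] = 0.0484
Unnormalised posteriors:
  π_1·L_1 = 0.08 × 0.2916 = 0.023328
  π_2·L_2 = 0.65 × 0.1024 = 0.06656
  π_3·L_3 = 0.21 × 0.1444 = 0.030324
  π_4·L_4 = 0.06 × 0.0484 = 0.002904
Normaliser: 0.023328 + 0.06656 + 0.030324 + 0.002904 = 0.123116
So the posterior for Topic 1 is 0.023328 / 0.123116 ≈ 0.1895.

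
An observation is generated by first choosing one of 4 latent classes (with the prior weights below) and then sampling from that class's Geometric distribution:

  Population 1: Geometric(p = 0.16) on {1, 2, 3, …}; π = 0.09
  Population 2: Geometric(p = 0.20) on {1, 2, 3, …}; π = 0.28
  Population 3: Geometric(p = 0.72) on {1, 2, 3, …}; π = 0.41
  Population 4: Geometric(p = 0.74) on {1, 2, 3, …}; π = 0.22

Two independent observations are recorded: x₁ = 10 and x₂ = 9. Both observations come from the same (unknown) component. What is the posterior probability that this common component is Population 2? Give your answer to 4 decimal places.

0.6796

Posterior ∝ prior × likelihood, so P(k | x) ∝ P(Z=k) f_k(x); normalise over all components.
Since both observations come from the same component, the likelihood for component k is f_k(x₁)·f_k(x₂).
  L_1 = [0.16·(1−0.16)^9 = 0.16·0.208216 = 0.0333145] × [0.0396601] = 0.00132126
  L_2 = [0.20·(1−0.20)^9 = 0.20·0.134218 = 0.0268435] × [0.0335544] = 0.00090072
  L_3 = [0.72·(1−0.72)^9 = 0.72·1.05785e-05 = 7.61649e-06] × [2.72017e-05] = 2.07182e-10
  L_4 = [0.74·(1−0.74)^9 = 0.74·5.4295e-06 = 4.01783e-06] × [1.54532e-05] = 6.20884e-11
Unnormalised posteriors:
  P(Z=1)·L_1 = 0.09 × 0.00132126 = 0.000118913
  P(Z=2)·L_2 = 0.28 × 0.00090072 = 0.000252202
  P(Z=3)·L_3 = 0.41 × 2.07182e-10 = 8.49445e-11
  P(Z=4)·L_4 = 0.22 × 6.20884e-11 = 1.36594e-11
Marginal: 0.000118913 + 0.000252202 + 8.49445e-11 + 1.36594e-11 = 0.000371115
P(Population 2 | x) = 0.000252202 / 0.000371115 ≈ 0.6796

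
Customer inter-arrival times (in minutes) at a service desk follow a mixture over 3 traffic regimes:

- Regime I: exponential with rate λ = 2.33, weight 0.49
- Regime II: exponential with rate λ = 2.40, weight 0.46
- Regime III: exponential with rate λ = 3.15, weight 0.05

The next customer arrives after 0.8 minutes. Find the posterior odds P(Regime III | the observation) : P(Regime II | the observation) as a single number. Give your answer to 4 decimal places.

Posterior odds = (P(Z=i) f_i(x)) / (P(Z=j) f_j(x)); the normalising sum cancels.
Evaluate each component's likelihood at the observed value:
  L_I = 2.33·e^(−2.33·0.8) = 2.33·e^(−1.8640) = 0.361269
  L_II = 2.40·e^(−2.40·0.8) = 2.40·e^(−1.9200) = 0.351857
  L_III = 3.15·e^(−3.15·0.8) = 3.15·e^(−2.5200) = 0.253448
Posterior odds = (P(Z=III)·L_III) / (P(Z=II)·L_II) = (0.05·0.253448) / (0.46·0.351857) = 0.0126724 / 0.161854 ≈ 0.0783

0.0783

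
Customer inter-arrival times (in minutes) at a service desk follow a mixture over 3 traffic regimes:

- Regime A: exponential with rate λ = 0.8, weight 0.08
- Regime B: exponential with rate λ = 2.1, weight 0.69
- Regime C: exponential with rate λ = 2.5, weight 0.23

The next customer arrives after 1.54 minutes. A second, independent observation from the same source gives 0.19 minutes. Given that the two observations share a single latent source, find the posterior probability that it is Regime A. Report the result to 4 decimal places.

0.1142

Apply Bayes' rule: the posterior for each component is proportional to its prior times its likelihood at x.
Since both observations come from the same component, the likelihood for component k is f_k(x₁)·f_k(x₂).
  f_A = [0.233367] × [0.687191] = 0.160368
  f_B = [0.0827391] × [1.40908] = 0.116586
  f_C = [0.0531993] × [1.55471] = 0.0827097
Weight by the priors:
  P(Z=A)·f_A = 0.08 × 0.160368 = 0.0128294
  P(Z=B)·f_B = 0.69 × 0.116586 = 0.0804444
  P(Z=C)·f_C = 0.23 × 0.0827097 = 0.0190232
Evidence: 0.0128294 + 0.0804444 + 0.0190232 = 0.112297
Responsibility of Regime A: 0.0128294 / 0.112297 ≈ 0.1142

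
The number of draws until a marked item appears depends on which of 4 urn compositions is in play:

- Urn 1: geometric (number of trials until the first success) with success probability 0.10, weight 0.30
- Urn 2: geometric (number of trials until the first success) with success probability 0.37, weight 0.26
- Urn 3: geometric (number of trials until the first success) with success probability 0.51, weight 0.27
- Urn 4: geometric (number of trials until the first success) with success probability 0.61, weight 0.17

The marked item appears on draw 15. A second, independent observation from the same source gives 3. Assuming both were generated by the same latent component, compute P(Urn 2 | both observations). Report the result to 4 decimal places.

P(component k | x) = w_k·f_k(x) / marginal(x), where marginal(x) = Σ_j w_j·f_j(x).
Since both observations come from the same component, the likelihood for component k is f_k(x₁)·f_k(x₂).
  L_1 = [0.0228768] × [0.081] = 0.00185302
  L_2 = [0.000574076] × [0.146853] = 8.43048e-05
  L_3 = [2.34593e-05] × [0.122451] = 2.87262e-06
  L_4 = [1.14877e-06] × [0.092781] = 1.06584e-07
Prior × likelihood for each component:
  w_1·L_1 = 0.30 × 0.00185302 = 0.000555906
  w_2·L_2 = 0.26 × 8.43048e-05 = 2.19192e-05
  w_3·L_3 = 0.27 × 2.87262e-06 = 7.75606e-07
  w_4·L_4 = 0.17 × 1.06584e-07 = 1.81193e-08
Normaliser: 0.000555906 + 2.19192e-05 + 7.75606e-07 + 1.81193e-08 = 0.000578619
P(Urn 2 | x) ≈ 0.0379

0.0379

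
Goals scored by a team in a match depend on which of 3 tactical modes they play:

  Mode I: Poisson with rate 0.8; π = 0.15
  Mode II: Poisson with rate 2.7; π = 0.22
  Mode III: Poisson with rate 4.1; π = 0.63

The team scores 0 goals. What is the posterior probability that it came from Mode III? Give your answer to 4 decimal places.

0.1127

The responsibility of component k is π_k f_k(x) divided by Σ_j π_j f_j(x).
Evaluate each component's likelihood at the observed value:
  f_I = 0.449329
  f_II = 0.0672055
  f_III = 0.0165727
Unnormalised posteriors:
  π_I·f_I = 0.15 × 0.449329 = 0.0673993
  π_II·f_II = 0.22 × 0.0672055 = 0.0147852
  π_III·f_III = 0.63 × 0.0165727 = 0.0104408
Denominator: 0.0673993 + 0.0147852 + 0.0104408 = 0.0926253
P(Mode III | x) ≈ 0.1127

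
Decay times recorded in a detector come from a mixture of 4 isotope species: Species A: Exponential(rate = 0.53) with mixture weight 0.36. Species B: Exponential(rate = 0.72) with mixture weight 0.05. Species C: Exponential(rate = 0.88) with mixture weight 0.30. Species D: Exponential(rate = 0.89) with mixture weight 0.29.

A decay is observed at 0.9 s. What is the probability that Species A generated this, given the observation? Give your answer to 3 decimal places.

0.318

By Bayes' theorem, P(k | x) = π_k f_k(x) / Σ_j π_j f_j(x).
Exponential densities:
  L_A = 0.53·e^(−0.53·0.9) = 0.53·e^(−0.4770) = 0.328941
  L_B = 0.72·e^(−0.72·0.9) = 0.72·e^(−0.6480) = 0.376625
  L_C = 0.88·e^(−0.88·0.9) = 0.88·e^(−0.7920) = 0.398585
  L_D = 0.89·e^(−0.89·0.9) = 0.89·e^(−0.8010) = 0.399503
Unnormalised posteriors:
  π_A·L_A = 0.36 × 0.328941 = 0.118419
  π_B·L_B = 0.05 × 0.376625 = 0.0188313
  π_C·L_C = 0.30 × 0.398585 = 0.119576
  π_D·L_D = 0.29 × 0.399503 = 0.115856
Sum: 0.118419 + 0.0188313 + 0.119576 + 0.115856 = 0.372681
P(Species A | data) = 0.118419 / 0.372681 ≈ 0.318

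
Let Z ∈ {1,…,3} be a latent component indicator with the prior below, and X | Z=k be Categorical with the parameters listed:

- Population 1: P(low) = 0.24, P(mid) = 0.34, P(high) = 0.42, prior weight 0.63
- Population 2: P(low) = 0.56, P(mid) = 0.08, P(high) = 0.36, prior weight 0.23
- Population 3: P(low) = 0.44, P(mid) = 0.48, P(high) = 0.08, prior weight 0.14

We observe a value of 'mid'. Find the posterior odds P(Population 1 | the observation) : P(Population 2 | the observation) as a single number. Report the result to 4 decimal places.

Only the two components matter; the odds are (π_i f_i(x)) / (π_j f_j(x)).
Categorical probabilities:
  L_1 = P(mid | comp) = 0.34
  L_2 = P(mid | comp) = 0.08
  L_3 = P(mid | comp) = 0.48
Odds = (0.63/0.23) × (0.34/0.08) = 2.73913 × 4.25 ≈ 11.6413

11.6413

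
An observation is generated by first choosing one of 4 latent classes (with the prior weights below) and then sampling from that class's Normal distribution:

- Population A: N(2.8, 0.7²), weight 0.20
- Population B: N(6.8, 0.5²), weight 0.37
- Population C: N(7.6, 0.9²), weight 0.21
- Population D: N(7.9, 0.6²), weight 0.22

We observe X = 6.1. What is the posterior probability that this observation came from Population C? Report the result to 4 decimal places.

0.1711

The responsibility of component k is π_k f_k(x) divided by Σ_j π_j f_j(x).
Component likelihoods at x = 6.1:
  p_A = 8.50796e-06
  p_B = 0.299455
  p_C = 0.11053
  p_D = 0.00738641
Multiply by the mixture weights:
  π_A·p_A = 0.20 × 8.50796e-06 = 1.70159e-06
  π_B·p_B = 0.37 × 0.299455 = 0.110798
  π_C·p_C = 0.21 × 0.11053 = 0.0232113
  π_D·p_D = 0.22 × 0.00738641 = 0.00162501
Normaliser: 1.70159e-06 + 0.110798 + 0.0232113 + 0.00162501 = 0.135636
Responsibility of Population C: 0.0232113 / 0.135636 ≈ 0.1711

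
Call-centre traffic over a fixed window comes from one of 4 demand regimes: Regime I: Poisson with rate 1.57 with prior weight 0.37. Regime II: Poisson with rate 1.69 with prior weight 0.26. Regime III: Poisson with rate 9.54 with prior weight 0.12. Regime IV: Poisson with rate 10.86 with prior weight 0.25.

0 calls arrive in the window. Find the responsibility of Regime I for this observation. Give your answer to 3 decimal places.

0.616

The responsibility of component k is π_k f_k(x) divided by Σ_j π_j f_j(x).
Evaluate each component's likelihood at the observed value:
  p_I = 0.208045
  p_II = 0.18452
  p_III = 7.19168e-05
  p_IV = 1.92115e-05
Unnormalised posteriors:
  π_I·p_I = 0.37 × 0.208045 = 0.0769767
  π_II·p_II = 0.26 × 0.18452 = 0.0479751
  π_III·p_III = 0.12 × 7.19168e-05 = 8.63002e-06
  π_IV·p_IV = 0.25 × 1.92115e-05 = 4.80288e-06
Marginal: 0.0769767 + 0.0479751 + 8.63002e-06 + 4.80288e-06 = 0.124965
P(Regime I | data) = 0.0769767 / 0.124965 ≈ 0.616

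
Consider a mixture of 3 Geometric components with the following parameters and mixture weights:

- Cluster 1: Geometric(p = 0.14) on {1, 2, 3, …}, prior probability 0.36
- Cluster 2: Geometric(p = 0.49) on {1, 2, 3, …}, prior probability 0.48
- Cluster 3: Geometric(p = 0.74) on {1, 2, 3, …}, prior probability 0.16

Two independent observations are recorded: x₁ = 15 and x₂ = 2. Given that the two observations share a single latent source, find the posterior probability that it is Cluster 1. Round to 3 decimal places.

0.994

The responsibility of component k is π_k f_k(x) divided by Σ_j π_j f_j(x).
Since both observations come from the same component, the likelihood for component k is f_k(x₁)·f_k(x₂).
  L_1 = [0.0169475] × [0.1204] = 0.00204048
  L_2 = [3.9462e-05] × [0.2499] = 9.86154e-06
  L_3 = [4.77374e-09] × [0.1924] = 9.18467e-10
Weight by the priors:
  π_1·L_1 = 0.36 × 0.00204048 = 0.000734574
  π_2·L_2 = 0.48 × 9.86154e-06 = 4.73354e-06
  π_3·L_3 = 0.16 × 9.18467e-10 = 1.46955e-10
Sum: 0.000734574 + 4.73354e-06 + 1.46955e-10 = 0.000739307
P(Cluster 1 | data) = 0.000734574 / 0.000739307 ≈ 0.994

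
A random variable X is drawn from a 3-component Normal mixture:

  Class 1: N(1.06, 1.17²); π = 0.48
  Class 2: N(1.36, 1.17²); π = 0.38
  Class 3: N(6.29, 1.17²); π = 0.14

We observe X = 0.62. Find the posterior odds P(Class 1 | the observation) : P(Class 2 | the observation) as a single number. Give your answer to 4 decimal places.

Only the two components matter; the odds are (π_i f_i(x)) / (π_j f_j(x)).
Evaluate each component's likelihood at the observed value:
  p_1 = (1/(1.17·√(2π)))·exp(−(0.62−1.06)²/(2·1.17²)) = 0.340976·exp(-0.07071) = 0.317697
  p_2 = (1/(1.17·√(2π)))·exp(−(0.62−1.36)²/(2·1.17²)) = 0.340976·exp(-0.20001) = 0.279164
  p_3 = (1/(1.17·√(2π)))·exp(−(0.62−6.29)²/(2·1.17²)) = 0.340976·exp(-11.74260) = 2.71004e-06
0.152495 / 0.106082 ≈ 1.4375

1.4375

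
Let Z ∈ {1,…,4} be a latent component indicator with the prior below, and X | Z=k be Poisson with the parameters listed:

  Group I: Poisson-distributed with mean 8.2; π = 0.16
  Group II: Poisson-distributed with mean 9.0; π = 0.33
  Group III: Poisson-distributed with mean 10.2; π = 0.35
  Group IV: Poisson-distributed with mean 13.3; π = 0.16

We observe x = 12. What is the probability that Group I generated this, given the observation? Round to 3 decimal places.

Posterior ∝ prior × likelihood, so P(k | x) ∝ P(Z=k) f_k(x); normalise over all components.
Poisson probabilities:
  L_I = 0.0529925
  L_II = 0.072765
  L_III = 0.098415
  L_IV = 0.107094
Multiply by the mixture weights:
  P(Z=I)·L_I = 0.16 × 0.0529925 = 0.0084788
  P(Z=II)·L_II = 0.33 × 0.072765 = 0.0240125
  P(Z=III)·L_III = 0.35 × 0.098415 = 0.0344453
  P(Z=IV)·L_IV = 0.16 × 0.107094 = 0.0171351
Evidence: 0.0084788 + 0.0240125 + 0.0344453 + 0.0171351 = 0.0840716
Responsibility of Group I: 0.0084788 / 0.0840716 ≈ 0.101

0.101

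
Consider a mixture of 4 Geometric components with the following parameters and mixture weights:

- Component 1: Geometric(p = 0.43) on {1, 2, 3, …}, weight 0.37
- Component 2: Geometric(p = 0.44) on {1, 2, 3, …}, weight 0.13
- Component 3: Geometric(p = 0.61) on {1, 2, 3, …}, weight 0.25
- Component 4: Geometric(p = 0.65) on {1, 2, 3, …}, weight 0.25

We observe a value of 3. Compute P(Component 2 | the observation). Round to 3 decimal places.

Apply Bayes' rule: the posterior for each component is proportional to its prior times its likelihood at x.
Component likelihoods at x = 3:
  f_1 = 0.43·(1−0.43)^2 = 0.43·0.3249 = 0.139707
  f_2 = 0.44·(1−0.44)^2 = 0.44·0.3136 = 0.137984
  f_3 = 0.61·(1−0.61)^2 = 0.61·0.1521 = 0.092781
  f_4 = 0.65·(1−0.65)^2 = 0.65·0.1225 = 0.079625
Weight by the priors:
  π_1·f_1 = 0.37 × 0.139707 = 0.0516916
  π_2·f_2 = 0.13 × 0.137984 = 0.0179379
  π_3·f_3 = 0.25 × 0.092781 = 0.0231953
  π_4·f_4 = 0.25 × 0.079625 = 0.0199062
Normaliser: 0.0516916 + 0.0179379 + 0.0231953 + 0.0199062 = 0.112731
So the posterior for Component 2 is 0.0179379 / 0.112731 ≈ 0.159.

0.159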